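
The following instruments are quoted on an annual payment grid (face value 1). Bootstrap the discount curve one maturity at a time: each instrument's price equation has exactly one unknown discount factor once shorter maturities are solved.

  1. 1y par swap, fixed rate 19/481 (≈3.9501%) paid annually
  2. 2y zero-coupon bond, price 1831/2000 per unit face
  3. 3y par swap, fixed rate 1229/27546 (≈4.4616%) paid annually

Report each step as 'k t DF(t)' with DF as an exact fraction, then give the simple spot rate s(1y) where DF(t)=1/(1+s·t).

1 1 481/500
2 2 1831/2000
3 3 8771/10000
s(1y) = (1/(481/500) − 1)/(1) = 19/481 ≈ 3.9501%

step 1 [1y] swap r/1=19/481: DF=(1 − 19/481·(0))/(1+19/481) = 481/500 ≈ 0.962000
step 2 [2y] zero: DF = P = 1831/2000 ≈ 0.915500
step 3 [3y] swap r/1=1229/27546: DF=(1 − 1229/27546·(0.962000+0.915500))/(1+1229/27546) = 8771/10000 ≈ 0.877100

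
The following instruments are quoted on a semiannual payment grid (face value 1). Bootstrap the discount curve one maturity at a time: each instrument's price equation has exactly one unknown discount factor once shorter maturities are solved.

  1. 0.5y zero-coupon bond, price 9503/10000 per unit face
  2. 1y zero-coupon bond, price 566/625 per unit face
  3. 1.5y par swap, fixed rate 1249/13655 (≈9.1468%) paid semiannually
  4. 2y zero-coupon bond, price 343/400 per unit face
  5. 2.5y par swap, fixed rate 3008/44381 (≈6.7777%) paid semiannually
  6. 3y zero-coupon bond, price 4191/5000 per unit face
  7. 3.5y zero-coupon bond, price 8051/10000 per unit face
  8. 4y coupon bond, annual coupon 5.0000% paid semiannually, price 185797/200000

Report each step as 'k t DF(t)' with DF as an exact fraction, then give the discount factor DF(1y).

step 1 [0.5y] zero: DF = P = 9503/10000 ≈ 0.950300
step 2 [1y] zero: DF = P = 566/625 ≈ 0.905600
step 3 [1.5y] swap r/2=1249/27310: DF=(1 − 1249/27310·(0.950300+0.905600))/(1+1249/27310) = 8751/10000 ≈ 0.875100
step 4 [2y] zero: DF = P = 343/400 ≈ 0.857500
step 5 [2.5y] swap r/2=1504/44381: DF=(1 − 1504/44381·(0.950300+0.905600+0.875100+0.857500))/(1+1504/44381) = 531/625 ≈ 0.849600
step 6 [3y] zero: DF = P = 4191/5000 ≈ 0.838200
step 7 [3.5y] zero: DF = P = 8051/10000 ≈ 0.805100
step 8 [4y] bond c/2=1/40: DF=(185797/200000 − 1/40·(0.950300+0.905600+0.875100+0.857500+0.849600+0.838200+0.805100))/(1+1/40) = 379/500 ≈ 0.758000

1 1/2 9503/10000
2 1 566/625
3 3/2 8751/10000
4 2 343/400
5 5/2 531/625
6 3 4191/5000
7 7/2 8051/10000
8 4 379/500
DF(1y) = 566/625 ≈ 0.905600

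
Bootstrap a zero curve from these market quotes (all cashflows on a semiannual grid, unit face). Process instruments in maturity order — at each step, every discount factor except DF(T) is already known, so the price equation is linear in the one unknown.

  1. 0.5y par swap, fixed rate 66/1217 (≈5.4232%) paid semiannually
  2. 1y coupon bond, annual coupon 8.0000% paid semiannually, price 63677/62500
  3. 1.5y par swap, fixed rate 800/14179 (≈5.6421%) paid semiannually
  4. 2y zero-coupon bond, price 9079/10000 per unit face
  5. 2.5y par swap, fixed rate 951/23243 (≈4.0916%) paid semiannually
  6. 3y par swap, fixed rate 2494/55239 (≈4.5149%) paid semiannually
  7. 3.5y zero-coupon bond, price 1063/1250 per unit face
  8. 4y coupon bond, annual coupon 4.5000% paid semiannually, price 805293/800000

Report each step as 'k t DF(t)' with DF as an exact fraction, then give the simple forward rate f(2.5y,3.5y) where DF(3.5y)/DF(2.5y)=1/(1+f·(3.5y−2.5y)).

step 1 [0.5y] swap r/2=33/1217: DF=(1 − 33/1217·(0))/(1+33/1217) = 1217/1250 ≈ 0.973600
step 2 [1y] bond c/2=1/25: DF=(63677/62500 − 1/25·(0.973600))/(1+1/25) = 4711/5000 ≈ 0.942200
step 3 [1.5y] swap r/2=400/14179: DF=(1 − 400/14179·(0.973600+0.942200))/(1+400/14179) = 23/25 ≈ 0.920000
step 4 [2y] zero: DF = P = 9079/10000 ≈ 0.907900
step 5 [2.5y] swap r/2=951/46486: DF=(1 − 951/46486·(0.973600+0.942200+0.920000+0.907900))/(1+951/46486) = 9049/10000 ≈ 0.904900
step 6 [3y] swap r/2=1247/55239: DF=(1 − 1247/55239·(0.973600+0.942200+0.920000+0.907900+0.904900))/(1+1247/55239) = 8753/10000 ≈ 0.875300
step 7 [3.5y] zero: DF = P = 1063/1250 ≈ 0.850400
step 8 [4y] bond c/2=9/400: DF=(805293/800000 − 9/400·(0.973600+0.942200+0.920000+0.907900+0.904900+0.875300+0.850400))/(1+9/400) = 4221/5000 ≈ 0.844200

1 1/2 1217/1250
2 1 4711/5000
3 3/2 23/25
4 2 9079/10000
5 5/2 9049/10000
6 3 8753/10000
7 7/2 1063/1250
8 4 4221/5000
f(2.5y,3.5y) = ((9049/10000)/(1063/1250) − 1)/(1) = 545/8504 ≈ 6.4087%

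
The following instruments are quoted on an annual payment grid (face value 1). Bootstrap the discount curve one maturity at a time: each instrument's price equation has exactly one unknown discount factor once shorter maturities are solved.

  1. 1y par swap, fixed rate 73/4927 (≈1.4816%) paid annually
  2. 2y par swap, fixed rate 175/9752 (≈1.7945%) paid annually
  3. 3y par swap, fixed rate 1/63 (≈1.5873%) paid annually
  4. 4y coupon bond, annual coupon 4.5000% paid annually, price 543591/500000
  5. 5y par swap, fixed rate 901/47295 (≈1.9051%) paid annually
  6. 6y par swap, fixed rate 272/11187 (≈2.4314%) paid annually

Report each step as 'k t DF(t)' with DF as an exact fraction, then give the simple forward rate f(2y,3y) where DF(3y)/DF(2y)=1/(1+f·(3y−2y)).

step 1 [1y] swap r/1=73/4927: DF=(1 − 73/4927·(0))/(1+73/4927) = 4927/5000 ≈ 0.985400
step 2 [2y] swap r/1=175/9752: DF=(1 − 175/9752·(0.985400))/(1+175/9752) = 193/200 ≈ 0.965000
step 3 [3y] swap r/1=1/63: DF=(1 − 1/63·(0.985400+0.965000))/(1+1/63) = 9539/10000 ≈ 0.953900
step 4 [4y] bond c/1=9/200: DF=(543591/500000 − 9/200·(0.985400+0.965000+0.953900))/(1+9/200) = 9153/10000 ≈ 0.915300
step 5 [5y] swap r/1=901/47295: DF=(1 − 901/47295·(0.985400+0.965000+0.953900+0.915300))/(1+901/47295) = 9099/10000 ≈ 0.909900
step 6 [6y] swap r/1=272/11187: DF=(1 − 272/11187·(0.985400+0.965000+0.953900+0.915300+0.909900))/(1+272/11187) = 108/125 ≈ 0.864000

1 1 4927/5000
2 2 193/200
3 3 9539/10000
4 4 9153/10000
5 5 9099/10000
6 6 108/125
f(2y,3y) = ((193/200)/(9539/10000) − 1)/(1) = 111/9539 ≈ 1.1636%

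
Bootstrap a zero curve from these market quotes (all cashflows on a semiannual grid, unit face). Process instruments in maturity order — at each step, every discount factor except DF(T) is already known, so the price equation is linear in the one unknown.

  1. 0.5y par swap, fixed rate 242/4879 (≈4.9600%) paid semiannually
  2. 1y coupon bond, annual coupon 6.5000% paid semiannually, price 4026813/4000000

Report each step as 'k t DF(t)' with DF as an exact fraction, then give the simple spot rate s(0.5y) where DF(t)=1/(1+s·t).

step 1 [0.5y] swap r/2=121/4879: DF=(1 − 121/4879·(0))/(1+121/4879) = 4879/5000 ≈ 0.975800
step 2 [1y] bond c/2=13/400: DF=(4026813/4000000 − 13/400·(0.975800))/(1+13/400) = 9443/10000 ≈ 0.944300

1 1/2 4879/5000
2 1 9443/10000
s(0.5y) = (1/(4879/5000) − 1)/(1/2) = 242/4879 ≈ 4.9600%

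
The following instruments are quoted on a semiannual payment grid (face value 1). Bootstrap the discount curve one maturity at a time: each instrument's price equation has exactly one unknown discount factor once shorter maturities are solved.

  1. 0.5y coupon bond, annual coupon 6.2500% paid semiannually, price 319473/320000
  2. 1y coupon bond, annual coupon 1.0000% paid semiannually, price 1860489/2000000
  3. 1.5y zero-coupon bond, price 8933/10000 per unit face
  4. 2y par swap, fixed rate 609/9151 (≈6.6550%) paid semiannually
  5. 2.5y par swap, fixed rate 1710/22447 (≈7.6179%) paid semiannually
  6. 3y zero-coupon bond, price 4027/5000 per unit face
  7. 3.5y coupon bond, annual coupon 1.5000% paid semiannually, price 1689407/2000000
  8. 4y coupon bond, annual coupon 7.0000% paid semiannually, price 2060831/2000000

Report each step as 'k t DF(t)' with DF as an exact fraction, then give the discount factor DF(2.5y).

1 1/2 9681/10000
2 1 1151/1250
3 3/2 8933/10000
4 2 4391/5000
5 5/2 829/1000
6 3 4027/5000
7 7/2 799/1000
8 4 1579/2000
DF(2.5y) = 829/1000 ≈ 0.829000

step 1 [0.5y] bond c/2=1/32: DF=(319473/320000 − 1/32·(0))/(1+1/32) = 9681/10000 ≈ 0.968100
step 2 [1y] bond c/2=1/200: DF=(1860489/2000000 − 1/200·(0.968100))/(1+1/200) = 1151/1250 ≈ 0.920800
step 3 [1.5y] zero: DF = P = 8933/10000 ≈ 0.893300
step 4 [2y] swap r/2=609/18302: DF=(1 − 609/18302·(0.968100+0.920800+0.893300))/(1+609/18302) = 4391/5000 ≈ 0.878200
step 5 [2.5y] swap r/2=855/22447: DF=(1 − 855/22447·(0.968100+0.920800+0.893300+0.878200))/(1+855/22447) = 829/1000 ≈ 0.829000
step 6 [3y] zero: DF = P = 4027/5000 ≈ 0.805400
step 7 [3.5y] bond c/2=3/400: DF=(1689407/2000000 − 3/400·(0.968100+0.920800+0.893300+0.878200+0.829000+0.805400))/(1+3/400) = 799/1000 ≈ 0.799000
step 8 [4y] bond c/2=7/200: DF=(2060831/2000000 − 7/200·(0.968100+0.920800+0.893300+0.878200+0.829000+0.805400+0.799000))/(1+7/200) = 1579/2000 ≈ 0.789500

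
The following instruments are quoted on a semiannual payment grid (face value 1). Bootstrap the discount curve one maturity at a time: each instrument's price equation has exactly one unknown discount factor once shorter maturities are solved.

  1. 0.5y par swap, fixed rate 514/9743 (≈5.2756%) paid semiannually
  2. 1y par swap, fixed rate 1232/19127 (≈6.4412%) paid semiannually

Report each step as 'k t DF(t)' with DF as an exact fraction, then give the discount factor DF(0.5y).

step 1 [0.5y] swap r/2=257/9743: DF=(1 − 257/9743·(0))/(1+257/9743) = 9743/10000 ≈ 0.974300
step 2 [1y] swap r/2=616/19127: DF=(1 − 616/19127·(0.974300))/(1+616/19127) = 1173/1250 ≈ 0.938400

1 1/2 9743/10000
2 1 1173/1250
DF(0.5y) = 9743/10000 ≈ 0.974300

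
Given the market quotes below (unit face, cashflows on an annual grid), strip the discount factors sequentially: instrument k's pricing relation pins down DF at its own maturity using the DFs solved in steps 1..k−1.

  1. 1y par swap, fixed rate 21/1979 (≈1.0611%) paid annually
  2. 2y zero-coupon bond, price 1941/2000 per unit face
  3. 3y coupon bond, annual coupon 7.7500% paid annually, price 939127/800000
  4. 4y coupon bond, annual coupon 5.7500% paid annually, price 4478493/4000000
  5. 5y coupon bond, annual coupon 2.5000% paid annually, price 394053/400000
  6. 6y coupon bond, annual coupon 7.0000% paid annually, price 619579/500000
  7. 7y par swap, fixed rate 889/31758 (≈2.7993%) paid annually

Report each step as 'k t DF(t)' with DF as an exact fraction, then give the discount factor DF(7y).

step 1 [1y] swap r/1=21/1979: DF=(1 − 21/1979·(0))/(1+21/1979) = 1979/2000 ≈ 0.989500
step 2 [2y] zero: DF = P = 1941/2000 ≈ 0.970500
step 3 [3y] bond c/1=31/400: DF=(939127/800000 − 31/400·(0.989500+0.970500))/(1+31/400) = 1897/2000 ≈ 0.948500
step 4 [4y] bond c/1=23/400: DF=(4478493/4000000 − 23/400·(0.989500+0.970500+0.948500))/(1+23/400) = 4503/5000 ≈ 0.900600
step 5 [5y] bond c/1=1/40: DF=(394053/400000 − 1/40·(0.989500+0.970500+0.948500+0.900600))/(1+1/40) = 4341/5000 ≈ 0.868200
step 6 [6y] bond c/1=7/100: DF=(619579/500000 − 7/100·(0.989500+0.970500+0.948500+0.900600+0.868200))/(1+7/100) = 8521/10000 ≈ 0.852100
step 7 [7y] swap r/1=889/31758: DF=(1 − 889/31758·(0.989500+0.970500+0.948500+0.900600+0.868200+0.852100))/(1+889/31758) = 4111/5000 ≈ 0.822200

1 1 1979/2000
2 2 1941/2000
3 3 1897/2000
4 4 4503/5000
5 5 4341/5000
6 6 8521/10000
7 7 4111/5000
DF(7y) = 4111/5000 ≈ 0.822200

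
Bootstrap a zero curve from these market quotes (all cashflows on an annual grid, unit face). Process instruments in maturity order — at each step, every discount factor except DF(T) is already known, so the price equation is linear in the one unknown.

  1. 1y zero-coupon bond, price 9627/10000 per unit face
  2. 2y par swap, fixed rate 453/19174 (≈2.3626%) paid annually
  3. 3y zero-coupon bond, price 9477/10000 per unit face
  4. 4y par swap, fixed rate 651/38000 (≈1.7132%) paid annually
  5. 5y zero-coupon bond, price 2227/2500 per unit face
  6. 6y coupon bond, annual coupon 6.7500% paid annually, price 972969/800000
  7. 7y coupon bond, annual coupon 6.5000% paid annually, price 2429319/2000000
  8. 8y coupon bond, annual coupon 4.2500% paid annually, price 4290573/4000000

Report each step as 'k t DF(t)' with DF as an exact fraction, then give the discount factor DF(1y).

1 1 9627/10000
2 2 9547/10000
3 3 9477/10000
4 4 9349/10000
5 5 2227/2500
6 6 8427/10000
7 7 2007/2500
8 8 3853/5000
DF(1y) = 9627/10000 ≈ 0.962700

step 1 [1y] zero: DF = P = 9627/10000 ≈ 0.962700
step 2 [2y] swap r/1=453/19174: DF=(1 − 453/19174·(0.962700))/(1+453/19174) = 9547/10000 ≈ 0.954700
step 3 [3y] zero: DF = P = 9477/10000 ≈ 0.947700
step 4 [4y] swap r/1=651/38000: DF=(1 − 651/38000·(0.962700+0.954700+0.947700))/(1+651/38000) = 9349/10000 ≈ 0.934900
step 5 [5y] zero: DF = P = 2227/2500 ≈ 0.890800
step 6 [6y] bond c/1=27/400: DF=(972969/800000 − 27/400·(0.962700+0.954700+0.947700+0.934900+0.890800))/(1+27/400) = 8427/10000 ≈ 0.842700
step 7 [7y] bond c/1=13/200: DF=(2429319/2000000 − 13/200·(0.962700+0.954700+0.947700+0.934900+0.890800+0.842700))/(1+13/200) = 2007/2500 ≈ 0.802800
step 8 [8y] bond c/1=17/400: DF=(4290573/4000000 − 17/400·(0.962700+0.954700+0.947700+0.934900+0.890800+0.842700+0.802800))/(1+17/400) = 3853/5000 ≈ 0.770600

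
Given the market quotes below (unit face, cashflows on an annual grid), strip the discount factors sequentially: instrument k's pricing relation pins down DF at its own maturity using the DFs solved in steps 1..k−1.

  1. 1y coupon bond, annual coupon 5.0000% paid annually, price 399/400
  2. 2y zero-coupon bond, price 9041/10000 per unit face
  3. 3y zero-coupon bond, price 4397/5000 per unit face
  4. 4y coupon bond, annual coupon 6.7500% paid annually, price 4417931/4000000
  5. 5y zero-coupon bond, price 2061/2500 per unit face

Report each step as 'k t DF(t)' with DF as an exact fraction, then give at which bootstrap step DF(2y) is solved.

1 1 19/20
2 2 9041/10000
3 3 4397/5000
4 4 4309/5000
5 5 2061/2500
DF(2y) is solved at step 2

step 1 [1y] bond c/1=1/20: DF=(399/400 − 1/20·(0))/(1+1/20) = 19/20 ≈ 0.950000
step 2 [2y] zero: DF = P = 9041/10000 ≈ 0.904100
step 3 [3y] zero: DF = P = 4397/5000 ≈ 0.879400
step 4 [4y] bond c/1=27/400: DF=(4417931/4000000 − 27/400·(0.950000+0.904100+0.879400))/(1+27/400) = 4309/5000 ≈ 0.861800
step 5 [5y] zero: DF = P = 2061/2500 ≈ 0.824400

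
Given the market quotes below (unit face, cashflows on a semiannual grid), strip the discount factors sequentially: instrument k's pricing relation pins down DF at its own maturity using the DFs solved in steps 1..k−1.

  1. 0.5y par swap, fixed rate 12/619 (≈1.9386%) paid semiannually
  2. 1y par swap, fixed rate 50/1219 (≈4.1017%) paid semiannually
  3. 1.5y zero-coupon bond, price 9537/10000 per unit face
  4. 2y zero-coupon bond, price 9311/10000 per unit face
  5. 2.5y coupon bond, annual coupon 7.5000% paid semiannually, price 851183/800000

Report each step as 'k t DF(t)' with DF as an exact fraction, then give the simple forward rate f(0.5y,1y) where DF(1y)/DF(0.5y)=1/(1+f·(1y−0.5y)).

1 1/2 619/625
2 1 24/25
3 3/2 9537/10000
4 2 9311/10000
5 5/2 8869/10000
f(0.5y,1y) = ((619/625)/(24/25) − 1)/(1/2) = 19/300 ≈ 6.3333%

step 1 [0.5y] swap r/2=6/619: DF=(1 − 6/619·(0))/(1+6/619) = 619/625 ≈ 0.990400
step 2 [1y] swap r/2=25/1219: DF=(1 − 25/1219·(0.990400))/(1+25/1219) = 24/25 ≈ 0.960000
step 3 [1.5y] zero: DF = P = 9537/10000 ≈ 0.953700
step 4 [2y] zero: DF = P = 9311/10000 ≈ 0.931100
step 5 [2.5y] bond c/2=3/80: DF=(851183/800000 − 3/80·(0.990400+0.960000+0.953700+0.931100))/(1+3/80) = 8869/10000 ≈ 0.886900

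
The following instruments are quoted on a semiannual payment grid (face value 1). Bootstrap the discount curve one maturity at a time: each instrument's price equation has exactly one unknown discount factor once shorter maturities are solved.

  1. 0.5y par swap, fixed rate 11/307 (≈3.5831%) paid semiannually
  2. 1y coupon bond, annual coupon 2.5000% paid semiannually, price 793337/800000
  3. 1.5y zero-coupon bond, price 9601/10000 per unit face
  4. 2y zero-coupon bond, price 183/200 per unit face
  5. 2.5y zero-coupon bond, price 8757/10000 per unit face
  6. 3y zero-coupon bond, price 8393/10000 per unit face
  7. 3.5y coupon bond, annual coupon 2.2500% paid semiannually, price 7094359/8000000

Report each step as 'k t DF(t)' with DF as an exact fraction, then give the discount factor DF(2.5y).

1 1/2 614/625
2 1 9673/10000
3 3/2 9601/10000
4 2 183/200
5 5/2 8757/10000
6 3 8393/10000
7 7/2 8153/10000
DF(2.5y) = 8757/10000 ≈ 0.875700

step 1 [0.5y] swap r/2=11/614: DF=(1 − 11/614·(0))/(1+11/614) = 614/625 ≈ 0.982400
step 2 [1y] bond c/2=1/80: DF=(793337/800000 − 1/80·(0.982400))/(1+1/80) = 9673/10000 ≈ 0.967300
step 3 [1.5y] zero: DF = P = 9601/10000 ≈ 0.960100
step 4 [2y] zero: DF = P = 183/200 ≈ 0.915000
step 5 [2.5y] zero: DF = P = 8757/10000 ≈ 0.875700
step 6 [3y] zero: DF = P = 8393/10000 ≈ 0.839300
step 7 [3.5y] bond c/2=9/800: DF=(7094359/8000000 − 9/800·(0.982400+0.967300+0.960100+0.915000+0.875700+0.839300))/(1+9/800) = 8153/10000 ≈ 0.815300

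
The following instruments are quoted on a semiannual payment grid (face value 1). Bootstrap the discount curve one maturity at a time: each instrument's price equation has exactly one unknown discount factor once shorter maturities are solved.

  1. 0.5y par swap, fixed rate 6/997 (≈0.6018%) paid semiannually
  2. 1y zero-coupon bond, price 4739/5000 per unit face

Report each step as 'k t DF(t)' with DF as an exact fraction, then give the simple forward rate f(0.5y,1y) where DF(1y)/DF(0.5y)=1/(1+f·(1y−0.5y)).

step 1 [0.5y] swap r/2=3/997: DF=(1 − 3/997·(0))/(1+3/997) = 997/1000 ≈ 0.997000
step 2 [1y] zero: DF = P = 4739/5000 ≈ 0.947800

1 1/2 997/1000
2 1 4739/5000
f(0.5y,1y) = ((997/1000)/(4739/5000) − 1)/(1/2) = 492/4739 ≈ 10.3819%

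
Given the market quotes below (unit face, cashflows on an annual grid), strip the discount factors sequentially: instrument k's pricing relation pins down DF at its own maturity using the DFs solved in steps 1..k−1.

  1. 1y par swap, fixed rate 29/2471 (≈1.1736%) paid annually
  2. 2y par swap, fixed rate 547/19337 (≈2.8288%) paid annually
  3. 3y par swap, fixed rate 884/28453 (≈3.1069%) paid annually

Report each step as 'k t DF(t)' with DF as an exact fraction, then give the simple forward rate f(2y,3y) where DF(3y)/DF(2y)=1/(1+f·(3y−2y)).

1 1 2471/2500
2 2 9453/10000
3 3 2279/2500
f(2y,3y) = ((9453/10000)/(2279/2500) − 1)/(1) = 337/9116 ≈ 3.6968%

step 1 [1y] swap r/1=29/2471: DF=(1 − 29/2471·(0))/(1+29/2471) = 2471/2500 ≈ 0.988400
step 2 [2y] swap r/1=547/19337: DF=(1 − 547/19337·(0.988400))/(1+547/19337) = 9453/10000 ≈ 0.945300
step 3 [3y] swap r/1=884/28453: DF=(1 − 884/28453·(0.988400+0.945300))/(1+884/28453) = 2279/2500 ≈ 0.911600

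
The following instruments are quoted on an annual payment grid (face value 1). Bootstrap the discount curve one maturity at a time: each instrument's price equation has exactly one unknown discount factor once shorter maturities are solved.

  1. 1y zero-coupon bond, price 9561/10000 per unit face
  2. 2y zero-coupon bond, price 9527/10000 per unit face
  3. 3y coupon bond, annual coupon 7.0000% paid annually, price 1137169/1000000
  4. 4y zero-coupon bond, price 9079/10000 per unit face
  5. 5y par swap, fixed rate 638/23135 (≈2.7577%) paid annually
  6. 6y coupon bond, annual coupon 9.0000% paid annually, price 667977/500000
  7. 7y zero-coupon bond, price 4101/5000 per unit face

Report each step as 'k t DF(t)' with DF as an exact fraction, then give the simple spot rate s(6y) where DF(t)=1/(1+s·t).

step 1 [1y] zero: DF = P = 9561/10000 ≈ 0.956100
step 2 [2y] zero: DF = P = 9527/10000 ≈ 0.952700
step 3 [3y] bond c/1=7/100: DF=(1137169/1000000 − 7/100·(0.956100+0.952700))/(1+7/100) = 9379/10000 ≈ 0.937900
step 4 [4y] zero: DF = P = 9079/10000 ≈ 0.907900
step 5 [5y] swap r/1=638/23135: DF=(1 − 638/23135·(0.956100+0.952700+0.937900+0.907900))/(1+638/23135) = 2181/2500 ≈ 0.872400
step 6 [6y] bond c/1=9/100: DF=(667977/500000 − 9/100·(0.956100+0.952700+0.937900+0.907900+0.872400))/(1+9/100) = 2109/2500 ≈ 0.843600
step 7 [7y] zero: DF = P = 4101/5000 ≈ 0.820200

1 1 9561/10000
2 2 9527/10000
3 3 9379/10000
4 4 9079/10000
5 5 2181/2500
6 6 2109/2500
7 7 4101/5000
s(6y) = (1/(2109/2500) − 1)/(6) = 391/12654 ≈ 3.0899%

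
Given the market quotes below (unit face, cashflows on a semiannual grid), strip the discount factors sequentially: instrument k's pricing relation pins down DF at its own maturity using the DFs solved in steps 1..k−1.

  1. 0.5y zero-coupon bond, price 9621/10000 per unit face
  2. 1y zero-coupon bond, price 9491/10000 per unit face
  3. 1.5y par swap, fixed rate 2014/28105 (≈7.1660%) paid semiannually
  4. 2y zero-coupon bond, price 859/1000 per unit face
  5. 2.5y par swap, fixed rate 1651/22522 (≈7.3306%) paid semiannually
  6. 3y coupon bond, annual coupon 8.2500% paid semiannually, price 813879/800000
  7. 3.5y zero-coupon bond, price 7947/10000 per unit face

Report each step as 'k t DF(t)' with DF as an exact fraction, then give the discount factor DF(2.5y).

1 1/2 9621/10000
2 1 9491/10000
3 3/2 8993/10000
4 2 859/1000
5 5/2 8349/10000
6 3 3993/5000
7 7/2 7947/10000
DF(2.5y) = 8349/10000 ≈ 0.834900

step 1 [0.5y] zero: DF = P = 9621/10000 ≈ 0.962100
step 2 [1y] zero: DF = P = 9491/10000 ≈ 0.949100
step 3 [1.5y] swap r/2=1007/28105: DF=(1 − 1007/28105·(0.962100+0.949100))/(1+1007/28105) = 8993/10000 ≈ 0.899300
step 4 [2y] zero: DF = P = 859/1000 ≈ 0.859000
step 5 [2.5y] swap r/2=1651/45044: DF=(1 − 1651/45044·(0.962100+0.949100+0.899300+0.859000))/(1+1651/45044) = 8349/10000 ≈ 0.834900
step 6 [3y] bond c/2=33/800: DF=(813879/800000 − 33/800·(0.962100+0.949100+0.899300+0.859000+0.834900))/(1+33/800) = 3993/5000 ≈ 0.798600
step 7 [3.5y] zero: DF = P = 7947/10000 ≈ 0.794700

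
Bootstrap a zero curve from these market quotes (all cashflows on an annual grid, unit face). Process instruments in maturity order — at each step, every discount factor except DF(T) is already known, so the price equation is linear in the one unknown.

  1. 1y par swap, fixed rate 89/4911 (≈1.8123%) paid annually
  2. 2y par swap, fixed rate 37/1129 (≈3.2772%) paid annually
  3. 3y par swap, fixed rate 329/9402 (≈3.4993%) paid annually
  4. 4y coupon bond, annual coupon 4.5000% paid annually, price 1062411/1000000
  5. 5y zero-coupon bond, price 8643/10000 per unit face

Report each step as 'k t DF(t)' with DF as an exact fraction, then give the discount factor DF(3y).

1 1 4911/5000
2 2 9371/10000
3 3 9013/10000
4 4 1119/1250
5 5 8643/10000
DF(3y) = 9013/10000 ≈ 0.901300

step 1 [1y] swap r/1=89/4911: DF=(1 − 89/4911·(0))/(1+89/4911) = 4911/5000 ≈ 0.982200
step 2 [2y] swap r/1=37/1129: DF=(1 − 37/1129·(0.982200))/(1+37/1129) = 9371/10000 ≈ 0.937100
step 3 [3y] swap r/1=329/9402: DF=(1 − 329/9402·(0.982200+0.937100))/(1+329/9402) = 9013/10000 ≈ 0.901300
step 4 [4y] bond c/1=9/200: DF=(1062411/1000000 − 9/200·(0.982200+0.937100+0.901300))/(1+9/200) = 1119/1250 ≈ 0.895200
step 5 [5y] zero: DF = P = 8643/10000 ≈ 0.864300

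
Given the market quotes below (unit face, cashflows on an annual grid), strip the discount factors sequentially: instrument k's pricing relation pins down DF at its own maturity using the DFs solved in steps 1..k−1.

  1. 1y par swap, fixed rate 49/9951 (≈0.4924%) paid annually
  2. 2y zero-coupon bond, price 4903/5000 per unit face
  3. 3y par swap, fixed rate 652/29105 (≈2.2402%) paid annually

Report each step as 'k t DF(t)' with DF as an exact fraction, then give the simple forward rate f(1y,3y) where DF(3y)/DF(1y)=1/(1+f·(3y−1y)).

1 1 9951/10000
2 2 4903/5000
3 3 2337/2500
f(1y,3y) = ((9951/10000)/(2337/2500) − 1)/(2) = 201/6232 ≈ 3.2253%

step 1 [1y] swap r/1=49/9951: DF=(1 − 49/9951·(0))/(1+49/9951) = 9951/10000 ≈ 0.995100
step 2 [2y] zero: DF = P = 4903/5000 ≈ 0.980600
step 3 [3y] swap r/1=652/29105: DF=(1 − 652/29105·(0.995100+0.980600))/(1+652/29105) = 2337/2500 ≈ 0.934800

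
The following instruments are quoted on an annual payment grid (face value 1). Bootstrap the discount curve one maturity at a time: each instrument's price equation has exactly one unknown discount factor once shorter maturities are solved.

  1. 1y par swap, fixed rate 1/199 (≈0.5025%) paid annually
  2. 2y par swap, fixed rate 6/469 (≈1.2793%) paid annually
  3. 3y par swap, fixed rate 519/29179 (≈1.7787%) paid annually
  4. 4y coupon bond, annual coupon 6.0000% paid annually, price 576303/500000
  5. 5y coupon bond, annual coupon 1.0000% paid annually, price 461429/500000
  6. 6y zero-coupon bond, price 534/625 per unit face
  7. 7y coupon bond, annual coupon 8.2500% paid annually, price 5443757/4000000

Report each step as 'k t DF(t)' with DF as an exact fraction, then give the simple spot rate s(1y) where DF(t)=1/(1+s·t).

1 1 199/200
2 2 2437/2500
3 3 9481/10000
4 4 4611/5000
5 5 8757/10000
6 6 534/625
7 7 8327/10000
s(1y) = (1/(199/200) − 1)/(1) = 1/199 ≈ 0.5025%

step 1 [1y] swap r/1=1/199: DF=(1 − 1/199·(0))/(1+1/199) = 199/200 ≈ 0.995000
step 2 [2y] swap r/1=6/469: DF=(1 − 6/469·(0.995000))/(1+6/469) = 2437/2500 ≈ 0.974800
step 3 [3y] swap r/1=519/29179: DF=(1 − 519/29179·(0.995000+0.974800))/(1+519/29179) = 9481/10000 ≈ 0.948100
step 4 [4y] bond c/1=3/50: DF=(576303/500000 − 3/50·(0.995000+0.974800+0.948100))/(1+3/50) = 4611/5000 ≈ 0.922200
step 5 [5y] bond c/1=1/100: DF=(461429/500000 − 1/100·(0.995000+0.974800+0.948100+0.922200))/(1+1/100) = 8757/10000 ≈ 0.875700
step 6 [6y] zero: DF = P = 534/625 ≈ 0.854400
step 7 [7y] bond c/1=33/400: DF=(5443757/4000000 − 33/400·(0.995000+0.974800+0.948100+0.922200+0.875700+0.854400))/(1+33/400) = 8327/10000 ≈ 0.832700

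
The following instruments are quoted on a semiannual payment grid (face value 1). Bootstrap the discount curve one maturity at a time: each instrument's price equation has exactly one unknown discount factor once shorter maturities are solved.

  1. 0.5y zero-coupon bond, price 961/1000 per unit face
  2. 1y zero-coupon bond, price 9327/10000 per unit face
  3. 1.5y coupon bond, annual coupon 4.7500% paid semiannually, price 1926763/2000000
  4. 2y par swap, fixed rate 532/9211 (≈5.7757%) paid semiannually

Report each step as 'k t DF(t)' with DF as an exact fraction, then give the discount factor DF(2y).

step 1 [0.5y] zero: DF = P = 961/1000 ≈ 0.961000
step 2 [1y] zero: DF = P = 9327/10000 ≈ 0.932700
step 3 [1.5y] bond c/2=19/800: DF=(1926763/2000000 − 19/800·(0.961000+0.932700))/(1+19/800) = 8971/10000 ≈ 0.897100
step 4 [2y] swap r/2=266/9211: DF=(1 − 266/9211·(0.961000+0.932700+0.897100))/(1+266/9211) = 1117/1250 ≈ 0.893600

1 1/2 961/1000
2 1 9327/10000
3 3/2 8971/10000
4 2 1117/1250
DF(2y) = 1117/1250 ≈ 0.893600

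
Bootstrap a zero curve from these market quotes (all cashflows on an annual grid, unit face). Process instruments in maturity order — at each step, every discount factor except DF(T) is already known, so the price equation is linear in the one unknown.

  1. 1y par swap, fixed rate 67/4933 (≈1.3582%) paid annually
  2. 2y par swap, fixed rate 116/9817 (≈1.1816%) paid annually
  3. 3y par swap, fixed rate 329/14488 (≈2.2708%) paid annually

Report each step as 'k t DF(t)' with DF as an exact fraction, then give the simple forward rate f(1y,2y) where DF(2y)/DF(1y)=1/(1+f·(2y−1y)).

step 1 [1y] swap r/1=67/4933: DF=(1 − 67/4933·(0))/(1+67/4933) = 4933/5000 ≈ 0.986600
step 2 [2y] swap r/1=116/9817: DF=(1 − 116/9817·(0.986600))/(1+116/9817) = 1221/1250 ≈ 0.976800
step 3 [3y] swap r/1=329/14488: DF=(1 − 329/14488·(0.986600+0.976800))/(1+329/14488) = 4671/5000 ≈ 0.934200

1 1 4933/5000
2 2 1221/1250
3 3 4671/5000
f(1y,2y) = ((4933/5000)/(1221/1250) − 1)/(1) = 49/4884 ≈ 1.0033%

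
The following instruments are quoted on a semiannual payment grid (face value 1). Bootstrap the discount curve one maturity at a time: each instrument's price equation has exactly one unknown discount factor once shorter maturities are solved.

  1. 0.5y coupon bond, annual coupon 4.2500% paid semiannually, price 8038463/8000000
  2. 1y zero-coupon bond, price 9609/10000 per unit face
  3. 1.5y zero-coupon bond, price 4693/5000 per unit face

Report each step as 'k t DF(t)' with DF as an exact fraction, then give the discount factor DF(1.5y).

1 1/2 9839/10000
2 1 9609/10000
3 3/2 4693/5000
DF(1.5y) = 4693/5000 ≈ 0.938600

step 1 [0.5y] bond c/2=17/800: DF=(8038463/8000000 − 17/800·(0))/(1+17/800) = 9839/10000 ≈ 0.983900
step 2 [1y] zero: DF = P = 9609/10000 ≈ 0.960900
step 3 [1.5y] zero: DF = P = 4693/5000 ≈ 0.938600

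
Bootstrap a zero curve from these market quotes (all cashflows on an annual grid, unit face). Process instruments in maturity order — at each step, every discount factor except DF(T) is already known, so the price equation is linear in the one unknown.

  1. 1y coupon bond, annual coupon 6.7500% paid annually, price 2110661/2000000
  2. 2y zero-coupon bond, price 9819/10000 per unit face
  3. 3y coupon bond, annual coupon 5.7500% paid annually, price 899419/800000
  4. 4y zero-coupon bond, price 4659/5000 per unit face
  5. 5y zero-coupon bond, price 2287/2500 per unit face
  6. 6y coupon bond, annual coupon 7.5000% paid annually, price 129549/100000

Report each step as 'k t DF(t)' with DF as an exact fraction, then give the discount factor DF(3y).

step 1 [1y] bond c/1=27/400: DF=(2110661/2000000 − 27/400·(0))/(1+27/400) = 4943/5000 ≈ 0.988600
step 2 [2y] zero: DF = P = 9819/10000 ≈ 0.981900
step 3 [3y] bond c/1=23/400: DF=(899419/800000 − 23/400·(0.988600+0.981900))/(1+23/400) = 239/250 ≈ 0.956000
step 4 [4y] zero: DF = P = 4659/5000 ≈ 0.931800
step 5 [5y] zero: DF = P = 2287/2500 ≈ 0.914800
step 6 [6y] bond c/1=3/40: DF=(129549/100000 − 3/40·(0.988600+0.981900+0.956000+0.931800+0.914800))/(1+3/40) = 8721/10000 ≈ 0.872100

1 1 4943/5000
2 2 9819/10000
3 3 239/250
4 4 4659/5000
5 5 2287/2500
6 6 8721/10000
DF(3y) = 239/250 ≈ 0.956000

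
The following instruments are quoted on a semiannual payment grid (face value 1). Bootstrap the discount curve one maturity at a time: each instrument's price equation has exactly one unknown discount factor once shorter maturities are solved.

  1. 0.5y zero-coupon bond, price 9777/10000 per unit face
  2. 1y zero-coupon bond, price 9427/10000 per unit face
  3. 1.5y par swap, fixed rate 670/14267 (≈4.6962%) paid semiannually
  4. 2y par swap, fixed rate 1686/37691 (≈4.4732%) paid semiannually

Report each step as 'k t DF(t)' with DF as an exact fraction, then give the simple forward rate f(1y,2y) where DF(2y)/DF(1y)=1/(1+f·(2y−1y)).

step 1 [0.5y] zero: DF = P = 9777/10000 ≈ 0.977700
step 2 [1y] zero: DF = P = 9427/10000 ≈ 0.942700
step 3 [1.5y] swap r/2=335/14267: DF=(1 − 335/14267·(0.977700+0.942700))/(1+335/14267) = 933/1000 ≈ 0.933000
step 4 [2y] swap r/2=843/37691: DF=(1 − 843/37691·(0.977700+0.942700+0.933000))/(1+843/37691) = 9157/10000 ≈ 0.915700

1 1/2 9777/10000
2 1 9427/10000
3 3/2 933/1000
4 2 9157/10000
f(1y,2y) = ((9427/10000)/(9157/10000) − 1)/(1) = 270/9157 ≈ 2.9486%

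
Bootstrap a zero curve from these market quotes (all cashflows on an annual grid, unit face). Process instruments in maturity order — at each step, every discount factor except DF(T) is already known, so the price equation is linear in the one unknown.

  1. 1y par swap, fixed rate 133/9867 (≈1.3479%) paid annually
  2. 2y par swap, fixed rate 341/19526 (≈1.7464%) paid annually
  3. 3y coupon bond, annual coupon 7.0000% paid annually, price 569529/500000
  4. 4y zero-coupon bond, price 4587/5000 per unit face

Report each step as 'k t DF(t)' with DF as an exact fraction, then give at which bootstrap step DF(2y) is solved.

step 1 [1y] swap r/1=133/9867: DF=(1 − 133/9867·(0))/(1+133/9867) = 9867/10000 ≈ 0.986700
step 2 [2y] swap r/1=341/19526: DF=(1 − 341/19526·(0.986700))/(1+341/19526) = 9659/10000 ≈ 0.965900
step 3 [3y] bond c/1=7/100: DF=(569529/500000 − 7/100·(0.986700+0.965900))/(1+7/100) = 1171/1250 ≈ 0.936800
step 4 [4y] zero: DF = P = 4587/5000 ≈ 0.917400

1 1 9867/10000
2 2 9659/10000
3 3 1171/1250
4 4 4587/5000
DF(2y) is solved at step 2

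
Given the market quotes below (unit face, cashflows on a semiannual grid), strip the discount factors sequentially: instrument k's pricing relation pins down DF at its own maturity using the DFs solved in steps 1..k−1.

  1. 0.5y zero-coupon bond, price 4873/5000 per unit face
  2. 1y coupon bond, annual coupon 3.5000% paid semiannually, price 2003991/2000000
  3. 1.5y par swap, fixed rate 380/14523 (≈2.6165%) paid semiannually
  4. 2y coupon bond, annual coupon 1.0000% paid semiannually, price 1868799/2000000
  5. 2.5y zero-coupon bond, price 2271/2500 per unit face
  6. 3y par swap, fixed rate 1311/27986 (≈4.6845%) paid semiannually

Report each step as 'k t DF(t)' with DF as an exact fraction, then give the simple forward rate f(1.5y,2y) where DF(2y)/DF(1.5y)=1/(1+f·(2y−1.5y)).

step 1 [0.5y] zero: DF = P = 4873/5000 ≈ 0.974600
step 2 [1y] bond c/2=7/400: DF=(2003991/2000000 − 7/400·(0.974600))/(1+7/400) = 121/125 ≈ 0.968000
step 3 [1.5y] swap r/2=190/14523: DF=(1 − 190/14523·(0.974600+0.968000))/(1+190/14523) = 481/500 ≈ 0.962000
step 4 [2y] bond c/2=1/200: DF=(1868799/2000000 − 1/200·(0.974600+0.968000+0.962000))/(1+1/200) = 9153/10000 ≈ 0.915300
step 5 [2.5y] zero: DF = P = 2271/2500 ≈ 0.908400
step 6 [3y] swap r/2=1311/55972: DF=(1 − 1311/55972·(0.974600+0.968000+0.962000+0.915300+0.908400))/(1+1311/55972) = 8689/10000 ≈ 0.868900

1 1/2 4873/5000
2 1 121/125
3 3/2 481/500
4 2 9153/10000
5 5/2 2271/2500
6 3 8689/10000
f(1.5y,2y) = ((481/500)/(9153/10000) − 1)/(1/2) = 934/9153 ≈ 10.2043%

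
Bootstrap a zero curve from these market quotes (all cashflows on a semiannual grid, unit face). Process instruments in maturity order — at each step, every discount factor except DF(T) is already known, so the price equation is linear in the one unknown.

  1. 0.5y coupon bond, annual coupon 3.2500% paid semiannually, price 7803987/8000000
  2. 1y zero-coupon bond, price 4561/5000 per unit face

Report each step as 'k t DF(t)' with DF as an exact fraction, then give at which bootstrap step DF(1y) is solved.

1 1/2 9599/10000
2 1 4561/5000
DF(1y) is solved at step 2

step 1 [0.5y] bond c/2=13/800: DF=(7803987/8000000 − 13/800·(0))/(1+13/800) = 9599/10000 ≈ 0.959900
step 2 [1y] zero: DF = P = 4561/5000 ≈ 0.912200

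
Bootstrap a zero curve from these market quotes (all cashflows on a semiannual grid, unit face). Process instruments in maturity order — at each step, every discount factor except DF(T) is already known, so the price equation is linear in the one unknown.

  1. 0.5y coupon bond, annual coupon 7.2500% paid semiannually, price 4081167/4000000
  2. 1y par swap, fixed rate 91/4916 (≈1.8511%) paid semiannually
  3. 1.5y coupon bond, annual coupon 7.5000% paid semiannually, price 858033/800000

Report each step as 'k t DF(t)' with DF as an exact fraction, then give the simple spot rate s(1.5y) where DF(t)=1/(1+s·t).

step 1 [0.5y] bond c/2=29/800: DF=(4081167/4000000 − 29/800·(0))/(1+29/800) = 4923/5000 ≈ 0.984600
step 2 [1y] swap r/2=91/9832: DF=(1 − 91/9832·(0.984600))/(1+91/9832) = 4909/5000 ≈ 0.981800
step 3 [1.5y] bond c/2=3/80: DF=(858033/800000 − 3/80·(0.984600+0.981800))/(1+3/80) = 9627/10000 ≈ 0.962700

1 1/2 4923/5000
2 1 4909/5000
3 3/2 9627/10000
s(1.5y) = (1/(9627/10000) − 1)/(3/2) = 746/28881 ≈ 2.5830%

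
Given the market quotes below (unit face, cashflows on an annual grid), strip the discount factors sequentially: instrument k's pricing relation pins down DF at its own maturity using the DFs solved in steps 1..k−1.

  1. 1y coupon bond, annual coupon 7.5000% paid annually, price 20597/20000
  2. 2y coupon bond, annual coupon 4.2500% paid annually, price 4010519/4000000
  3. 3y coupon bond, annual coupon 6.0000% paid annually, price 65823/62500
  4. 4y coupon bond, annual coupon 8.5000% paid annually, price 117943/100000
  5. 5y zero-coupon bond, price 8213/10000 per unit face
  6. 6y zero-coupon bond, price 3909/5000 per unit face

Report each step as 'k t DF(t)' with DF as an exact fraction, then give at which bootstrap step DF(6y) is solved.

1 1 479/500
2 2 9227/10000
3 3 8871/10000
4 4 4351/5000
5 5 8213/10000
6 6 3909/5000
DF(6y) is solved at step 6

step 1 [1y] bond c/1=3/40: DF=(20597/20000 − 3/40·(0))/(1+3/40) = 479/500 ≈ 0.958000
step 2 [2y] bond c/1=17/400: DF=(4010519/4000000 − 17/400·(0.958000))/(1+17/400) = 9227/10000 ≈ 0.922700
step 3 [3y] bond c/1=3/50: DF=(65823/62500 − 3/50·(0.958000+0.922700))/(1+3/50) = 8871/10000 ≈ 0.887100
step 4 [4y] bond c/1=17/200: DF=(117943/100000 − 17/200·(0.958000+0.922700+0.887100))/(1+17/200) = 4351/5000 ≈ 0.870200
step 5 [5y] zero: DF = P = 8213/10000 ≈ 0.821300
step 6 [6y] zero: DF = P = 3909/5000 ≈ 0.781800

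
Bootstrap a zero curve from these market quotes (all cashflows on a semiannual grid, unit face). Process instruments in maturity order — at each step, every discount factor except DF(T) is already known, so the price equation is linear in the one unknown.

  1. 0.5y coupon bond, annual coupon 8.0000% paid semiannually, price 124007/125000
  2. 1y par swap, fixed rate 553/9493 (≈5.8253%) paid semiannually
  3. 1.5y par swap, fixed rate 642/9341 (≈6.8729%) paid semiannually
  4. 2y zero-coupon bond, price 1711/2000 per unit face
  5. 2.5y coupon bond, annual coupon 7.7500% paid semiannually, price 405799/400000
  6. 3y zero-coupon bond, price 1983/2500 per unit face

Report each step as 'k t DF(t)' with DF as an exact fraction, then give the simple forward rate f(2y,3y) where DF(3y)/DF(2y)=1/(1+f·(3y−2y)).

step 1 [0.5y] bond c/2=1/25: DF=(124007/125000 − 1/25·(0))/(1+1/25) = 9539/10000 ≈ 0.953900
step 2 [1y] swap r/2=553/18986: DF=(1 − 553/18986·(0.953900))/(1+553/18986) = 9447/10000 ≈ 0.944700
step 3 [1.5y] swap r/2=321/9341: DF=(1 − 321/9341·(0.953900+0.944700))/(1+321/9341) = 9037/10000 ≈ 0.903700
step 4 [2y] zero: DF = P = 1711/2000 ≈ 0.855500
step 5 [2.5y] bond c/2=31/800: DF=(405799/400000 − 31/800·(0.953900+0.944700+0.903700+0.855500))/(1+31/800) = 4201/5000 ≈ 0.840200
step 6 [3y] zero: DF = P = 1983/2500 ≈ 0.793200

1 1/2 9539/10000
2 1 9447/10000
3 3/2 9037/10000
4 2 1711/2000
5 5/2 4201/5000
6 3 1983/2500
f(2y,3y) = ((1711/2000)/(1983/2500) − 1)/(1) = 623/7932 ≈ 7.8543%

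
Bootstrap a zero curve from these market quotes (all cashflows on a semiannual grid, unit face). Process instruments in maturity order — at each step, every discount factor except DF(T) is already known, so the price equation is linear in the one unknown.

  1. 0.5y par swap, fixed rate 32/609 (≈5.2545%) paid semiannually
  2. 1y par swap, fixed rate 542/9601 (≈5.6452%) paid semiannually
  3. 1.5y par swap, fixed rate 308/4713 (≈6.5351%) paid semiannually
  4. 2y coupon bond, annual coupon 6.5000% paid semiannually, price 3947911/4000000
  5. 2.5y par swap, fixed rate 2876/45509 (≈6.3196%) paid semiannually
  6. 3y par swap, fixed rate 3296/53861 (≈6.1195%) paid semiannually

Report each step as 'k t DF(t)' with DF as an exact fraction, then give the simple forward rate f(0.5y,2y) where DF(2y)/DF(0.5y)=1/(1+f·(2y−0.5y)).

step 1 [0.5y] swap r/2=16/609: DF=(1 − 16/609·(0))/(1+16/609) = 609/625 ≈ 0.974400
step 2 [1y] swap r/2=271/9601: DF=(1 − 271/9601·(0.974400))/(1+271/9601) = 4729/5000 ≈ 0.945800
step 3 [1.5y] swap r/2=154/4713: DF=(1 − 154/4713·(0.974400+0.945800))/(1+154/4713) = 2269/2500 ≈ 0.907600
step 4 [2y] bond c/2=13/400: DF=(3947911/4000000 − 13/400·(0.974400+0.945800+0.907600))/(1+13/400) = 8669/10000 ≈ 0.866900
step 5 [2.5y] swap r/2=1438/45509: DF=(1 − 1438/45509·(0.974400+0.945800+0.907600+0.866900))/(1+1438/45509) = 4281/5000 ≈ 0.856200
step 6 [3y] swap r/2=1648/53861: DF=(1 − 1648/53861·(0.974400+0.945800+0.907600+0.866900+0.856200))/(1+1648/53861) = 522/625 ≈ 0.835200

1 1/2 609/625
2 1 4729/5000
3 3/2 2269/2500
4 2 8669/10000
5 5/2 4281/5000
6 3 522/625
f(0.5y,2y) = ((609/625)/(8669/10000) − 1)/(3/2) = 2150/26007 ≈ 8.2670%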